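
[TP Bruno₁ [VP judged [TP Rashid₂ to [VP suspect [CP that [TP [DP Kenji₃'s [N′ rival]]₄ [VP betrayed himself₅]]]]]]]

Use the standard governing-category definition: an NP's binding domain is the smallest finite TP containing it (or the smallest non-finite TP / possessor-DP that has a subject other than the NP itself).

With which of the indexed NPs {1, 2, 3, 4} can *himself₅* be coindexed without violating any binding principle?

{4}

*himself* is an anaphor, so Principle A applies: it must be bound in its binding domain.
Binding domain of *himself₅*: the embedded TP, whose subject is [Kenji₃'s rival]₄.
*Bruno₁* c-commands the anaphor but is outside its binding domain → cannot satisfy Principle A.
*Rashid₂* c-commands the anaphor but is outside its binding domain → cannot satisfy Principle A.
*Kenji₃* does not c-command the anaphor → cannot bind it.
*[Kenji₃'s rival]₄* c-commands the anaphor within its binding domain → licit binder.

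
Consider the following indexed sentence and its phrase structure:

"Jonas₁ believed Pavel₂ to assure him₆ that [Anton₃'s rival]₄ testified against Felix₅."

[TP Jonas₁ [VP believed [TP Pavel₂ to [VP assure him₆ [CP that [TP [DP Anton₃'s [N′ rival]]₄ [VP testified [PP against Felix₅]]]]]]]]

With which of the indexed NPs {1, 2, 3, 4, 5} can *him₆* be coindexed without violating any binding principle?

*him* is a pronoun, so Principle B applies: it must be free in its binding domain.
Binding domain of *him₆*: the embedded TP, whose subject is Pavel₂.
*Jonas₁* c-commands the pronoun but from outside its binding domain, and is not c-commanded by it → coindexation permitted.
*Pavel₂* c-commands the pronoun within its binding domain → coindexation would violate Principle B.
*Anton₃*: the pronoun c-commands this R-expression → coindexation would violate Principle C on *Anton₃*.
*[Anton₃'s rival]₄*: the pronoun c-commands this R-expression → coindexation would violate Principle C on *[Anton₃'s rival]₄*.
*Felix₅*: the pronoun c-commands this R-expression → coindexation would violate Principle C on *Felix₅*.

{1}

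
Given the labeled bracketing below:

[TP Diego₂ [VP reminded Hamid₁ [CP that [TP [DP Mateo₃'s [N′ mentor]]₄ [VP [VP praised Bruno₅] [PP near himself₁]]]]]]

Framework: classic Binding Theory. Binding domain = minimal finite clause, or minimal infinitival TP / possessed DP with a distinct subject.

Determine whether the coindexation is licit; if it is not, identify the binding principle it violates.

The two coindexed NPs are *Hamid₁* and *himself₁*.
*himself₁* is an anaphor. Principle A requires it to be bound within its binding domain — the embedded TP, whose subject is [Mateo₃'s mentor]₄.
Within that domain it is c-commanded by *[Mateo₃'s mentor]₄*, which does not share its index.
*Hamid₁* does c-command the anaphor, but from outside its binding domain.
The anaphor is unbound in its domain → Principle A violation.

Principle A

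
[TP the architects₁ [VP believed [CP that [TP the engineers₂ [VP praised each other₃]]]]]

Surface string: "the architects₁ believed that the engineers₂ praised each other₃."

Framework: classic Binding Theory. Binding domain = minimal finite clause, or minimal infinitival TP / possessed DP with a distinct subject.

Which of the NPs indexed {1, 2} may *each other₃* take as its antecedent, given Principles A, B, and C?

*each other* is an anaphor, so Principle A applies: it must be bound in its binding domain.
Binding domain of *each other₃*: the embedded TP, whose subject is the engineers₂.
*the architects₁* c-commands the anaphor but is outside its binding domain → cannot satisfy Principle A.
*the engineers₂* c-commands the anaphor within its binding domain → licit binder.

{2}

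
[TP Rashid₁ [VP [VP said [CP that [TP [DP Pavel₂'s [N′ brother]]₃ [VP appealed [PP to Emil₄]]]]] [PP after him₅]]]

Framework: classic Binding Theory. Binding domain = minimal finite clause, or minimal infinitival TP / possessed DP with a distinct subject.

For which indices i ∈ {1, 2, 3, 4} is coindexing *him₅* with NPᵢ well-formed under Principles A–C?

*him* is a pronoun, so Principle B applies: it must be free in its binding domain.
Binding domain of *him₅*: the matrix TP, whose subject is Rashid₁.
*Rashid₁* c-commands the pronoun within its binding domain → coindexation would violate Principle B.
*Pavel₂* and the pronoun do not c-command one another → neither Principle B nor Principle C is at stake; coindexation permitted.
*[Pavel₂'s brother]₃* and the pronoun do not c-command one another → neither Principle B nor Principle C is at stake; coindexation permitted.
*Emil₄* and the pronoun do not c-command one another → neither Principle B nor Principle C is at stake; coindexation permitted.

{2, 3, 4}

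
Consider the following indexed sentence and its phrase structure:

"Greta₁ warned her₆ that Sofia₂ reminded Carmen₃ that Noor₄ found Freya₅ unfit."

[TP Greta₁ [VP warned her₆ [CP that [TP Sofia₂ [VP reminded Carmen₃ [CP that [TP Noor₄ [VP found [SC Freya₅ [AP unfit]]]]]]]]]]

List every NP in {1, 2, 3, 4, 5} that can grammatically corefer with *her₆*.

none

*her* is a pronoun, so Principle B applies: it must be free in its binding domain.
Binding domain of *her₆*: the matrix TP, whose subject is Greta₁.
*Greta₁* c-commands the pronoun within its binding domain → coindexation would violate Principle B.
*Sofia₂*: the pronoun c-commands this R-expression → coindexation would violate Principle C on *Sofia₂*.
*Carmen₃*: the pronoun c-commands this R-expression → coindexation would violate Principle C on *Carmen₃*.
*Noor₄*: the pronoun c-commands this R-expression → coindexation would violate Principle C on *Noor₄*.
*Freya₅*: the pronoun c-commands this R-expression → coindexation would violate Principle C on *Freya₅*.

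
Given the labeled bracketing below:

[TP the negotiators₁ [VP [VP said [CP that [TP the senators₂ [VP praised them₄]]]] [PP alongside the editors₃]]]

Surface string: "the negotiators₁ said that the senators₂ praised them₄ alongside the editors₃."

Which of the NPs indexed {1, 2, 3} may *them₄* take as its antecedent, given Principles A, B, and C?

{1, 3}

*them* is a pronoun, so Principle B applies: it must be free in its binding domain.
Binding domain of *them₄*: the embedded TP, whose subject is the senators₂.
*the negotiators₁* c-commands the pronoun but from outside its binding domain, and is not c-commanded by it → coindexation permitted.
*the senators₂* c-commands the pronoun within its binding domain → coindexation would violate Principle B.
*the editors₃* and the pronoun do not c-command one another → neither Principle B nor Principle C is at stake; coindexation permitted.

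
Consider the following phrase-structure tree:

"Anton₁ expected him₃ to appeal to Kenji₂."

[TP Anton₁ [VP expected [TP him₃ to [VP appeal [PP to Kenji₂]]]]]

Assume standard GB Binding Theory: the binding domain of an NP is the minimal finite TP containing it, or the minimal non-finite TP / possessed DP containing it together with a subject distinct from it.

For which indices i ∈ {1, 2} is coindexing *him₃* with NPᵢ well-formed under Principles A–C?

*him* is a pronoun, so Principle B applies: it must be free in its binding domain.
Binding domain of *him₃*: the matrix TP, whose subject is Anton₁.
*Anton₁* c-commands the pronoun within its binding domain → coindexation would violate Principle B.
*Kenji₂*: the pronoun c-commands this R-expression → coindexation would violate Principle C on *Kenji₂*.

none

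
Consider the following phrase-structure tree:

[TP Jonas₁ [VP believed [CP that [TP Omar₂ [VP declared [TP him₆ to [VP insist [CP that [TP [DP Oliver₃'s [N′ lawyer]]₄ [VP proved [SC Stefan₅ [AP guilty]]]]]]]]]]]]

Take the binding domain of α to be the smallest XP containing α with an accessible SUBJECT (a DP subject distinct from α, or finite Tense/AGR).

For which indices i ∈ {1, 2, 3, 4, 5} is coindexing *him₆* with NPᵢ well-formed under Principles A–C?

*him* is a pronoun, so Principle B applies: it must be free in its binding domain.
Binding domain of *him₆*: the embedded TP, whose subject is Omar₂.
*Jonas₁* c-commands the pronoun but from outside its binding domain, and is not c-commanded by it → coindexation permitted.
*Omar₂* c-commands the pronoun within its binding domain → coindexation would violate Principle B.
*Oliver₃*: the pronoun c-commands this R-expression → coindexation would violate Principle C on *Oliver₃*.
*[Oliver₃'s lawyer]₄*: the pronoun c-commands this R-expression → coindexation would violate Principle C on *[Oliver₃'s lawyer]₄*.
*Stefan₅*: the pronoun c-commands this R-expression → coindexation would violate Principle C on *Stefan₅*.

{1}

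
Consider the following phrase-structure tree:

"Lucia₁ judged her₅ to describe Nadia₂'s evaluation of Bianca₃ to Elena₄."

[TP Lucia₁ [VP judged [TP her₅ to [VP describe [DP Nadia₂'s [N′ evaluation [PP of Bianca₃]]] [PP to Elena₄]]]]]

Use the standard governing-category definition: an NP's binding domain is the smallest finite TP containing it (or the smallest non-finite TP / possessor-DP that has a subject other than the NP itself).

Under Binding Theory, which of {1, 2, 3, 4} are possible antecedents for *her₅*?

none

*her* is a pronoun, so Principle B applies: it must be free in its binding domain.
Binding domain of *her₅*: the matrix TP, whose subject is Lucia₁.
*Lucia₁* c-commands the pronoun within its binding domain → coindexation would violate Principle B.
*Nadia₂*: the pronoun c-commands this R-expression → coindexation would violate Principle C on *Nadia₂*.
*Bianca₃*: the pronoun c-commands this R-expression → coindexation would violate Principle C on *Bianca₃*.
*Elena₄*: the pronoun c-commands this R-expression → coindexation would violate Principle C on *Elena₄*.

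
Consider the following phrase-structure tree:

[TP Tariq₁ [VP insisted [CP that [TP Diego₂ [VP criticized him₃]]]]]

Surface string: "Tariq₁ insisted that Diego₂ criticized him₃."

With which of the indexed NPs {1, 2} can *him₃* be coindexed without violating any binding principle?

{1}

*him* is a pronoun, so Principle B applies: it must be free in its binding domain.
Binding domain of *him₃*: the embedded TP, whose subject is Diego₂.
*Tariq₁* c-commands the pronoun but from outside its binding domain, and is not c-commanded by it → coindexation permitted.
*Diego₂* c-commands the pronoun within its binding domain → coindexation would violate Principle B.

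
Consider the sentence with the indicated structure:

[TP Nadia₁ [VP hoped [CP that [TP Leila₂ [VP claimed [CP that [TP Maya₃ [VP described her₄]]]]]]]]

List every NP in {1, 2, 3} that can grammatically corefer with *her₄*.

*her* is a pronoun, so Principle B applies: it must be free in its binding domain.
Binding domain of *her₄*: the embedded TP, whose subject is Maya₃.
*Nadia₁* c-commands the pronoun but from outside its binding domain, and is not c-commanded by it → coindexation permitted.
*Leila₂* c-commands the pronoun but from outside its binding domain, and is not c-commanded by it → coindexation permitted.
*Maya₃* c-commands the pronoun within its binding domain → coindexation would violate Principle B.

{1, 2}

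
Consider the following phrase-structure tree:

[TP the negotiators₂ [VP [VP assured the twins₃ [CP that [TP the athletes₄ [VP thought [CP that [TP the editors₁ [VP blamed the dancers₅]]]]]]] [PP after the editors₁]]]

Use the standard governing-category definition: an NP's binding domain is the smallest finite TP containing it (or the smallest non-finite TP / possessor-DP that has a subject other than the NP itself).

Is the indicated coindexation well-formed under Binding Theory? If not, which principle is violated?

grammatical

The two coindexed NPs are *the editors₁* and *the editors₁*.
*the editors₁* is an R-expression; no coindexed NP c-commands it, so Principle C holds.
*the editors₁* is an R-expression; *the editors₁* does not c-command it, and no other NP shares its index, so Principle C is satisfied.
All principles are respected.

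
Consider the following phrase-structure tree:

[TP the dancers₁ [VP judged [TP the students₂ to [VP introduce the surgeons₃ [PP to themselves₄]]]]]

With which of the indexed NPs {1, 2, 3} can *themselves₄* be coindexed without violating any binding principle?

{2, 3}

*themselves* is an anaphor, so Principle A applies: it must be bound in its binding domain.
Binding domain of *themselves₄*: the embedded TP, whose subject is the students₂.
*the dancers₁* c-commands the anaphor but is outside its binding domain → cannot satisfy Principle A.
*the students₂* c-commands the anaphor within its binding domain → licit binder.
*the surgeons₃* c-commands the anaphor within its binding domain → licit binder.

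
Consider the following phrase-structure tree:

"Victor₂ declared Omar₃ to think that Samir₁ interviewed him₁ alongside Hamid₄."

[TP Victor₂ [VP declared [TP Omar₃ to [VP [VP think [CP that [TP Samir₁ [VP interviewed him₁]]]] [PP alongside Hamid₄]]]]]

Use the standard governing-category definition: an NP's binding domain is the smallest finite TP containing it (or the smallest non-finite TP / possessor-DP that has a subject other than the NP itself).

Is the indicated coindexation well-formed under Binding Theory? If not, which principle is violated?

Principle B

The two coindexed NPs are *Samir₁* and *him₁*.
*him₁* is a pronoun. Its binding domain is the embedded TP, whose subject is Samir₁.
*Samir₁* c-commands it within that domain and carries the same index.
The pronoun is locally bound → Principle B violation.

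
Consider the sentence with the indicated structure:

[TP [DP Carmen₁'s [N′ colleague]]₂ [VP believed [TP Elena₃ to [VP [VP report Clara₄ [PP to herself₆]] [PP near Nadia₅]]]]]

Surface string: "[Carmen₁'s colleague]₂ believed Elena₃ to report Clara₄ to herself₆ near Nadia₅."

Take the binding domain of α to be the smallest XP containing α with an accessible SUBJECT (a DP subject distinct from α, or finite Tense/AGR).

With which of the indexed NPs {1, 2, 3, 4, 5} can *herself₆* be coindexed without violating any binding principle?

{3, 4}

*herself* is an anaphor, so Principle A applies: it must be bound in its binding domain.
Binding domain of *herself₆*: the embedded TP, whose subject is Elena₃.
*Carmen₁* does not c-command the anaphor → cannot bind it.
*[Carmen₁'s colleague]₂* c-commands the anaphor but is outside its binding domain → cannot satisfy Principle A.
*Elena₃* c-commands the anaphor within its binding domain → licit binder.
*Clara₄* c-commands the anaphor within its binding domain → licit binder.
*Nadia₅* does not c-command the anaphor → cannot bind it.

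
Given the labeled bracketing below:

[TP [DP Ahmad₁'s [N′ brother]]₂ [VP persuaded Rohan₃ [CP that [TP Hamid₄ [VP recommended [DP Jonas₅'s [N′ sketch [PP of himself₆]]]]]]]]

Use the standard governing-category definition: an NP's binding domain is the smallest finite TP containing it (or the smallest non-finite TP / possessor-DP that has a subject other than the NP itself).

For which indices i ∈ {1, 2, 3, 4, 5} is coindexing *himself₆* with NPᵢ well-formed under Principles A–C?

{5}

*himself* is an anaphor, so Principle A applies: it must be bound in its binding domain.
Binding domain of *himself₆*: the possessed DP, whose subject is Jonas₅.
*Ahmad₁* does not c-command the anaphor → cannot bind it.
*[Ahmad₁'s brother]₂* c-commands the anaphor but is outside its binding domain → cannot satisfy Principle A.
*Rohan₃* c-commands the anaphor but is outside its binding domain → cannot satisfy Principle A.
*Hamid₄* c-commands the anaphor but is outside its binding domain → cannot satisfy Principle A.
*Jonas₅* c-commands the anaphor within its binding domain → licit binder.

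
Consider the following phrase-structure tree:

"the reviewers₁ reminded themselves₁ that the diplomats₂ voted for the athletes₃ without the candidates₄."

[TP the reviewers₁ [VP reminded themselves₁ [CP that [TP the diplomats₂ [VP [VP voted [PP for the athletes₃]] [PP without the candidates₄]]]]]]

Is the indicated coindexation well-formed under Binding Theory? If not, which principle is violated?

The two coindexed NPs are *the reviewers₁* and *themselves₁*.
*themselves₁* is an anaphor; its binding domain is the matrix TP, whose subject is the reviewers₁. *the reviewers₁* c-commands it within that domain and shares its index, so Principle A is satisfied.
*the reviewers₁* is an R-expression; *themselves₁* does not c-command it, and no other NP shares its index, so Principle C is satisfied.
All principles are respected.

grammatical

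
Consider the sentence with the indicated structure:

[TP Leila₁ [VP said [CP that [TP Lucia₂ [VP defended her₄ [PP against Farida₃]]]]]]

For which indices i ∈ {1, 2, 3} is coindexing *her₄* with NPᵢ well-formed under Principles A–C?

*her* is a pronoun, so Principle B applies: it must be free in its binding domain.
Binding domain of *her₄*: the embedded TP, whose subject is Lucia₂.
*Leila₁* c-commands the pronoun but from outside its binding domain, and is not c-commanded by it → coindexation permitted.
*Lucia₂* c-commands the pronoun within its binding domain → coindexation would violate Principle B.
*Farida₃*: the pronoun c-commands this R-expression → coindexation would violate Principle C on *Farida₃*.

{1}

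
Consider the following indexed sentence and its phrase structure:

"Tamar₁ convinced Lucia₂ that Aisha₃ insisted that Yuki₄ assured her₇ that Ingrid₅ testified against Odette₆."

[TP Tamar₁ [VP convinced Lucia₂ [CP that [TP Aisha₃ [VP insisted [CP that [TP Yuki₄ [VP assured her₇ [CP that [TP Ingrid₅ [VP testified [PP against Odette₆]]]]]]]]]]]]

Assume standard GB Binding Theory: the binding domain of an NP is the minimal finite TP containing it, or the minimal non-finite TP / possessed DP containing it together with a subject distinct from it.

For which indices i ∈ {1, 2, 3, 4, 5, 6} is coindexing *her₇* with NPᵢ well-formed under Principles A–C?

{1, 2, 3}

*her* is a pronoun, so Principle B applies: it must be free in its binding domain.
Binding domain of *her₇*: the embedded TP, whose subject is Yuki₄.
*Tamar₁* c-commands the pronoun but from outside its binding domain, and is not c-commanded by it → coindexation permitted.
*Lucia₂* c-commands the pronoun but from outside its binding domain, and is not c-commanded by it → coindexation permitted.
*Aisha₃* c-commands the pronoun but from outside its binding domain, and is not c-commanded by it → coindexation permitted.
*Yuki₄* c-commands the pronoun within its binding domain → coindexation would violate Principle B.
*Ingrid₅*: the pronoun c-commands this R-expression → coindexation would violate Principle C on *Ingrid₅*.
*Odette₆*: the pronoun c-commands this R-expression → coindexation would violate Principle C on *Odette₆*.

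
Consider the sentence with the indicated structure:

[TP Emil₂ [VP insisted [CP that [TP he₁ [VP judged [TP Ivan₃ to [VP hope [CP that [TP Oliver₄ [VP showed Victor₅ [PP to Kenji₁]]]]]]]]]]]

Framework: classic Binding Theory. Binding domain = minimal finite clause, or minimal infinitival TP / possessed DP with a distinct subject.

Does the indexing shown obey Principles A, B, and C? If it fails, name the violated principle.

The two coindexed NPs are *he₁* and *Kenji₁*.
*Kenji₁* is an R-expression. Principle C requires it to be free everywhere.
*he₁* c-commands it and carries the same index.
The R-expression is bound → Principle C violation.

Principle C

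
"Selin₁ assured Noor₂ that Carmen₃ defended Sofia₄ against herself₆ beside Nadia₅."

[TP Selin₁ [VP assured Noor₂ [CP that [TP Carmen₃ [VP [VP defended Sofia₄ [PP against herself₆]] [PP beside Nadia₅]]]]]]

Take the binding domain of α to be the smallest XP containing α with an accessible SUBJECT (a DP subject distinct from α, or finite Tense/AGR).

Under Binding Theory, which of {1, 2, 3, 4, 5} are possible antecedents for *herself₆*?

{3, 4}

*herself* is an anaphor, so Principle A applies: it must be bound in its binding domain.
Binding domain of *herself₆*: the embedded TP, whose subject is Carmen₃.
*Selin₁* c-commands the anaphor but is outside its binding domain → cannot satisfy Principle A.
*Noor₂* c-commands the anaphor but is outside its binding domain → cannot satisfy Principle A.
*Carmen₃* c-commands the anaphor within its binding domain → licit binder.
*Sofia₄* c-commands the anaphor within its binding domain → licit binder.
*Nadia₅* does not c-command the anaphor → cannot bind it.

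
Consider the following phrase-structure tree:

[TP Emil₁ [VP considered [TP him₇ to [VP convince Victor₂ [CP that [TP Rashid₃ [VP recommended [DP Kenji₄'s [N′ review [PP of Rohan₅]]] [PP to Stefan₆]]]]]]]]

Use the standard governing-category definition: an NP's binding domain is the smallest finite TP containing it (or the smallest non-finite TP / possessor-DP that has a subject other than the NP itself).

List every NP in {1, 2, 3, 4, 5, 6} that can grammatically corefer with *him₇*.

none

*him* is a pronoun, so Principle B applies: it must be free in its binding domain.
Binding domain of *him₇*: the matrix TP, whose subject is Emil₁.
*Emil₁* c-commands the pronoun within its binding domain → coindexation would violate Principle B.
*Victor₂*: the pronoun c-commands this R-expression → coindexation would violate Principle C on *Victor₂*.
*Rashid₃*: the pronoun c-commands this R-expression → coindexation would violate Principle C on *Rashid₃*.
*Kenji₄*: the pronoun c-commands this R-expression → coindexation would violate Principle C on *Kenji₄*.
*Rohan₅*: the pronoun c-commands this R-expression → coindexation would violate Principle C on *Rohan₅*.
*Stefan₆*: the pronoun c-commands this R-expression → coindexation would violate Principle C on *Stefan₆*.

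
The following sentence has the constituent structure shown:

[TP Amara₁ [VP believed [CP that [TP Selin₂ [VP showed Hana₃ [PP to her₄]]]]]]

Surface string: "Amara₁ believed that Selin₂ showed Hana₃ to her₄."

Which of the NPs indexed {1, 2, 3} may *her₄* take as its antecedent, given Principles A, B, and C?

{1}

*her* is a pronoun, so Principle B applies: it must be free in its binding domain.
Binding domain of *her₄*: the embedded TP, whose subject is Selin₂.
*Amara₁* c-commands the pronoun but from outside its binding domain, and is not c-commanded by it → coindexation permitted.
*Selin₂* c-commands the pronoun within its binding domain → coindexation would violate Principle B.
*Hana₃* c-commands the pronoun within its binding domain → coindexation would violate Principle B.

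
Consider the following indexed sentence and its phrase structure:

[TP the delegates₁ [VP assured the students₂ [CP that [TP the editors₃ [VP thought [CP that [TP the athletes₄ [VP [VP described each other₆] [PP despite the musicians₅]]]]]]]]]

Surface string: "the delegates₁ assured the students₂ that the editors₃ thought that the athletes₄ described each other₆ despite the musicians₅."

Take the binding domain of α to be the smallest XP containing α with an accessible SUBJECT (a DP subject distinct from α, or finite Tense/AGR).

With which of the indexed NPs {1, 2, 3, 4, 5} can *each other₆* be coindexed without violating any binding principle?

*each other* is an anaphor, so Principle A applies: it must be bound in its binding domain.
Binding domain of *each other₆*: the embedded TP, whose subject is the athletes₄.
*the delegates₁* c-commands the anaphor but is outside its binding domain → cannot satisfy Principle A.
*the students₂* c-commands the anaphor but is outside its binding domain → cannot satisfy Principle A.
*the editors₃* c-commands the anaphor but is outside its binding domain → cannot satisfy Principle A.
*the athletes₄* c-commands the anaphor within its binding domain → licit binder.
*the musicians₅* does not c-command the anaphor → cannot bind it.

{4}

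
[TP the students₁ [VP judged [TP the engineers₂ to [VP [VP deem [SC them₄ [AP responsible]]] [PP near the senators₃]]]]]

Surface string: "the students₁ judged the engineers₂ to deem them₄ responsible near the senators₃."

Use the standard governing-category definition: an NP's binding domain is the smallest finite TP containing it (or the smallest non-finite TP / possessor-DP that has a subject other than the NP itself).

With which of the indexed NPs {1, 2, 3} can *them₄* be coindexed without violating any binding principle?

{1, 3}

*them* is a pronoun, so Principle B applies: it must be free in its binding domain.
Binding domain of *them₄*: the embedded TP, whose subject is the engineers₂.
*the students₁* c-commands the pronoun but from outside its binding domain, and is not c-commanded by it → coindexation permitted.
*the engineers₂* c-commands the pronoun within its binding domain → coindexation would violate Principle B.
*the senators₃* and the pronoun do not c-command one another → neither Principle B nor Principle C is at stake; coindexation permitted.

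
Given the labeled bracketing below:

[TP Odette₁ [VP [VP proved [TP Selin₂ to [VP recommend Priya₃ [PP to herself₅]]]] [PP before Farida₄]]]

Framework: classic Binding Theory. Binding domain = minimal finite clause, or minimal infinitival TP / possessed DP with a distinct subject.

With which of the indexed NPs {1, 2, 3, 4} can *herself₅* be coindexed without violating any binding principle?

{2, 3}

*herself* is an anaphor, so Principle A applies: it must be bound in its binding domain.
Binding domain of *herself₅*: the embedded TP, whose subject is Selin₂.
*Odette₁* c-commands the anaphor but is outside its binding domain → cannot satisfy Principle A.
*Selin₂* c-commands the anaphor within its binding domain → licit binder.
*Priya₃* c-commands the anaphor within its binding domain → licit binder.
*Farida₄* does not c-command the anaphor → cannot bind it.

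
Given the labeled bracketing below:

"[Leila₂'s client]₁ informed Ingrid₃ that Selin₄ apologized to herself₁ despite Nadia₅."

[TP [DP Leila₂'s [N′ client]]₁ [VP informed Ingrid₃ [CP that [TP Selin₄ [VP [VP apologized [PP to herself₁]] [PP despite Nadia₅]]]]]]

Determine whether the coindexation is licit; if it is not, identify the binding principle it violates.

Principle A

The two coindexed NPs are *[Leila₂'s client]₁* and *herself₁*.
*herself₁* is an anaphor. Principle A requires it to be bound within its binding domain — the embedded TP, whose subject is Selin₄.
Within that domain it is c-commanded by *Selin₄*, which does not share its index.
*[Leila₂'s client]₁* does c-command the anaphor, but from outside its binding domain.
The anaphor is unbound in its domain → Principle A violation.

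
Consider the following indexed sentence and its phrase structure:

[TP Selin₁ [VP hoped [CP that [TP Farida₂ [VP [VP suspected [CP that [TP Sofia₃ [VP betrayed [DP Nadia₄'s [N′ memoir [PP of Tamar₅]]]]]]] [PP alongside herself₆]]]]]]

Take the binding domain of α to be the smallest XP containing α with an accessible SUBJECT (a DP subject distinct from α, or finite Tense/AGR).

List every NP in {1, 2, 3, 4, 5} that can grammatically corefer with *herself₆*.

*herself* is an anaphor, so Principle A applies: it must be bound in its binding domain.
Binding domain of *herself₆*: the embedded TP, whose subject is Farida₂.
*Selin₁* c-commands the anaphor but is outside its binding domain → cannot satisfy Principle A.
*Farida₂* c-commands the anaphor within its binding domain → licit binder.
*Sofia₃* does not c-command the anaphor → cannot bind it.
*Nadia₄* does not c-command the anaphor → cannot bind it.
*Tamar₅* does not c-command the anaphor → cannot bind it.

{2}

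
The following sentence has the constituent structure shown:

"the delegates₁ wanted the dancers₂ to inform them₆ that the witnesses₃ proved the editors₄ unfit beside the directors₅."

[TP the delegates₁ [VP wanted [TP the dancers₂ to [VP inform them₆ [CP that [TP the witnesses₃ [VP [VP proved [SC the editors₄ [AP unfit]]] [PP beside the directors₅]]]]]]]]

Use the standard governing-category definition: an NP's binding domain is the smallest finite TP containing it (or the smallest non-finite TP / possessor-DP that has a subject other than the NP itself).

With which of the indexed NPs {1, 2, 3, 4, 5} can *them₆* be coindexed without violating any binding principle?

*them* is a pronoun, so Principle B applies: it must be free in its binding domain.
Binding domain of *them₆*: the embedded TP, whose subject is the dancers₂.
*the delegates₁* c-commands the pronoun but from outside its binding domain, and is not c-commanded by it → coindexation permitted.
*the dancers₂* c-commands the pronoun within its binding domain → coindexation would violate Principle B.
*the witnesses₃*: the pronoun c-commands this R-expression → coindexation would violate Principle C on *the witnesses₃*.
*the editors₄*: the pronoun c-commands this R-expression → coindexation would violate Principle C on *the editors₄*.
*the directors₅*: the pronoun c-commands this R-expression → coindexation would violate Principle C on *the directors₅*.

{1}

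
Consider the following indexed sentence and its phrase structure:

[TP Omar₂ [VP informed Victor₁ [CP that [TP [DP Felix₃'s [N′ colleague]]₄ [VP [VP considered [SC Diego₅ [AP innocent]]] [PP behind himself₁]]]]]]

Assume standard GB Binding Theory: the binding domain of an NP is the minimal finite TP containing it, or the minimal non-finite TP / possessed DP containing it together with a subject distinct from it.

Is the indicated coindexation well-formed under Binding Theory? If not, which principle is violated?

Principle A

The two coindexed NPs are *Victor₁* and *himself₁*.
*himself₁* is an anaphor. Principle A requires it to be bound within its binding domain — the embedded TP, whose subject is [Felix₃'s colleague]₄.
Within that domain it is c-commanded by *[Felix₃'s colleague]₄*, which does not share its index.
*Victor₁* does c-command the anaphor, but from outside its binding domain.
The anaphor is unbound in its domain → Principle A violation.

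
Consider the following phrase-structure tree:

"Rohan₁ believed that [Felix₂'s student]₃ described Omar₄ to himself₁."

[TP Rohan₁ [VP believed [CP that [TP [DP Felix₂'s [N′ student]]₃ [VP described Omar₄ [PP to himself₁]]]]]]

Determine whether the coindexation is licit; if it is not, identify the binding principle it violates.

Principle A

The two coindexed NPs are *Rohan₁* and *himself₁*.
*himself₁* is an anaphor. Principle A requires it to be bound within its binding domain — the embedded TP, whose subject is [Felix₂'s student]₃.
Within that domain it is c-commanded by *[Felix₂'s student]₃*, *Omar₄*, none of which share its index.
*Rohan₁* does c-command the anaphor, but from outside its binding domain.
The anaphor is unbound in its domain → Principle A violation.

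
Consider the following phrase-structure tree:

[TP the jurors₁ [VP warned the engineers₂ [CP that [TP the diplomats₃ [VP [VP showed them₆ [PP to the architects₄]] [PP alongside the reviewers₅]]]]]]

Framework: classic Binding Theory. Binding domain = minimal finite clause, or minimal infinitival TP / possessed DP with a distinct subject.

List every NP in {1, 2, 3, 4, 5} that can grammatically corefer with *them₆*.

{1, 2, 5}

*them* is a pronoun, so Principle B applies: it must be free in its binding domain.
Binding domain of *them₆*: the embedded TP, whose subject is the diplomats₃.
*the jurors₁* c-commands the pronoun but from outside its binding domain, and is not c-commanded by it → coindexation permitted.
*the engineers₂* c-commands the pronoun but from outside its binding domain, and is not c-commanded by it → coindexation permitted.
*the diplomats₃* c-commands the pronoun within its binding domain → coindexation would violate Principle B.
*the architects₄*: the pronoun c-commands this R-expression → coindexation would violate Principle C on *the architects₄*.
*the reviewers₅* and the pronoun do not c-command one another → neither Principle B nor Principle C is at stake; coindexation permitted.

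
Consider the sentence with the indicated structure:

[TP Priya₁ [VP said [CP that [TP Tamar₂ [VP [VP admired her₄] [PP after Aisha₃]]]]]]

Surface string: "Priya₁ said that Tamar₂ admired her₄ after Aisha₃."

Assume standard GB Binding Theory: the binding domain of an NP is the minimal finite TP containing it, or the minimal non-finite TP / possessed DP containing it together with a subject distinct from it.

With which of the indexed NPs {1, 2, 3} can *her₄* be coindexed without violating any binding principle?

*her* is a pronoun, so Principle B applies: it must be free in its binding domain.
Binding domain of *her₄*: the embedded TP, whose subject is Tamar₂.
*Priya₁* c-commands the pronoun but from outside its binding domain, and is not c-commanded by it → coindexation permitted.
*Tamar₂* c-commands the pronoun within its binding domain → coindexation would violate Principle B.
*Aisha₃* and the pronoun do not c-command one another → neither Principle B nor Principle C is at stake; coindexation permitted.

{1, 3}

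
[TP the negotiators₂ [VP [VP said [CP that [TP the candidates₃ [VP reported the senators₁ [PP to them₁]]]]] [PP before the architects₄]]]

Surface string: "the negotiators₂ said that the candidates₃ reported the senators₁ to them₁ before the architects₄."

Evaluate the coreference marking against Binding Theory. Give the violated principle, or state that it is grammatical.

The two coindexed NPs are *the senators₁* and *them₁*.
*them₁* is a pronoun. Its binding domain is the embedded TP, whose subject is the candidates₃.
*the senators₁* c-commands it within that domain and carries the same index.
The pronoun is locally bound → Principle B violation.

Principle B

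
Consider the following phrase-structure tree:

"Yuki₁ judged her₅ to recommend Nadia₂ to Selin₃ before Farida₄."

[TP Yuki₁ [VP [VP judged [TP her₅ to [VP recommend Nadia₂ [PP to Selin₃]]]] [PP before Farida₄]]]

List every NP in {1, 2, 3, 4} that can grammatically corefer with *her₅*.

*her* is a pronoun, so Principle B applies: it must be free in its binding domain.
Binding domain of *her₅*: the matrix TP, whose subject is Yuki₁.
*Yuki₁* c-commands the pronoun within its binding domain → coindexation would violate Principle B.
*Nadia₂*: the pronoun c-commands this R-expression → coindexation would violate Principle C on *Nadia₂*.
*Selin₃*: the pronoun c-commands this R-expression → coindexation would violate Principle C on *Selin₃*.
*Farida₄* and the pronoun do not c-command one another → neither Principle B nor Principle C is at stake; coindexation permitted.

{4}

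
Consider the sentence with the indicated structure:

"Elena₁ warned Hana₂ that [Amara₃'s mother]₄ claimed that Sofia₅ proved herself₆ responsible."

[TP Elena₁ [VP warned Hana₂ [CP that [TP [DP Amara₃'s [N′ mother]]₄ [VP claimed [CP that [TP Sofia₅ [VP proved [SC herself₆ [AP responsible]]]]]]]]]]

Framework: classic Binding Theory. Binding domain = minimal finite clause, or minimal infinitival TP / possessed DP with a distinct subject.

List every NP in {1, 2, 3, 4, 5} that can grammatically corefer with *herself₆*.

*herself* is an anaphor, so Principle A applies: it must be bound in its binding domain.
Binding domain of *herself₆*: the embedded TP, whose subject is Sofia₅.
*Elena₁* c-commands the anaphor but is outside its binding domain → cannot satisfy Principle A.
*Hana₂* c-commands the anaphor but is outside its binding domain → cannot satisfy Principle A.
*Amara₃* does not c-command the anaphor → cannot bind it.
*[Amara₃'s mother]₄* c-commands the anaphor but is outside its binding domain → cannot satisfy Principle A.
*Sofia₅* c-commands the anaphor within its binding domain → licit binder.

{5}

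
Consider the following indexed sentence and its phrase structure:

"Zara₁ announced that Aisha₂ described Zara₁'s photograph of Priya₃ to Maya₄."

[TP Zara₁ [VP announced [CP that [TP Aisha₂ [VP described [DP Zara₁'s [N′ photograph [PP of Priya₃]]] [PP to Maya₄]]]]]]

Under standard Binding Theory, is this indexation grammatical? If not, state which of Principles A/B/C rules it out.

Principle C

The two coindexed NPs are *Zara₁* (the higher occurrence) and *Zara₁* (the lower occurrence).
*Zara₁* (the lower occurrence) is an R-expression. Principle C requires it to be free everywhere.
*Zara₁* (the higher occurrence) c-commands it and carries the same index.
The R-expression is bound → Principle C violation.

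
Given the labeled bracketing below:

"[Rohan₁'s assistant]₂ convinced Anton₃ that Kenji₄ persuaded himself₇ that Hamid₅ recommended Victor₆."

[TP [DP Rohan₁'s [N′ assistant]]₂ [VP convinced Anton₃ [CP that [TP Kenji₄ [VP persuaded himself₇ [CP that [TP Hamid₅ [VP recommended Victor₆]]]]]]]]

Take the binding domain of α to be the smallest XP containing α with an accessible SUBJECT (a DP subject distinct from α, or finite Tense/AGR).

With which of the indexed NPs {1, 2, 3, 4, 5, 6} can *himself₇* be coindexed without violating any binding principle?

*himself* is an anaphor, so Principle A applies: it must be bound in its binding domain.
Binding domain of *himself₇*: the embedded TP, whose subject is Kenji₄.
*Rohan₁* does not c-command the anaphor → cannot bind it.
*[Rohan₁'s assistant]₂* c-commands the anaphor but is outside its binding domain → cannot satisfy Principle A.
*Anton₃* c-commands the anaphor but is outside its binding domain → cannot satisfy Principle A.
*Kenji₄* c-commands the anaphor within its binding domain → licit binder.
*Hamid₅* does not c-command the anaphor → cannot bind it.
*Victor₆* does not c-command the anaphor → cannot bind it.

{4}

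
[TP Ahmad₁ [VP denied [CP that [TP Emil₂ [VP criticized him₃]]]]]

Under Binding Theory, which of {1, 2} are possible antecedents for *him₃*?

*him* is a pronoun, so Principle B applies: it must be free in its binding domain.
Binding domain of *him₃*: the embedded TP, whose subject is Emil₂.
*Ahmad₁* c-commands the pronoun but from outside its binding domain, and is not c-commanded by it → coindexation permitted.
*Emil₂* c-commands the pronoun within its binding domain → coindexation would violate Principle B.

{1}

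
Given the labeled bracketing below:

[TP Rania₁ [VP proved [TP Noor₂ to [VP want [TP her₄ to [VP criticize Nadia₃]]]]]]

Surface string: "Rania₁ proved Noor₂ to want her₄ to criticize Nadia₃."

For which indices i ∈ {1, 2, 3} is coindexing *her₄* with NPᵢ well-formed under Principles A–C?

{1}

*her* is a pronoun, so Principle B applies: it must be free in its binding domain.
Binding domain of *her₄*: the embedded TP, whose subject is Noor₂.
*Rania₁* c-commands the pronoun but from outside its binding domain, and is not c-commanded by it → coindexation permitted.
*Noor₂* c-commands the pronoun within its binding domain → coindexation would violate Principle B.
*Nadia₃*: the pronoun c-commands this R-expression → coindexation would violate Principle C on *Nadia₃*.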